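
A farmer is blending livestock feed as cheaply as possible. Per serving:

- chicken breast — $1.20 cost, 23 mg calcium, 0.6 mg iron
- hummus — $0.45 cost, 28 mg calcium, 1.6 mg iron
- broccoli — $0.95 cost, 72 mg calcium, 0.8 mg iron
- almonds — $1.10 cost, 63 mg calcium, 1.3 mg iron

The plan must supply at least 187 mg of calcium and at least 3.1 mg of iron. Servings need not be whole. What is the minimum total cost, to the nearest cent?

$2.53

With two linear requirements the optimum uses one or two foods; enumerate the corners.
chicken breast only: max(187/23, 3.1/0.6) = 8.13 servings → $9.76.
hummus only: max(187/28, 3.1/1.6) = 6.679 servings → $3.01.
broccoli only: max(187/72, 3.1/0.8) = 3.875 servings → $3.68.
almonds only: max(187/63, 3.1/1.3) = 2.968 servings → $3.27.
chicken breast + hummus: intersection lies outside the first quadrant.
chicken breast + broccoli with both tight: 2.968 servings and 1.649 servings → $5.13.
chicken breast + almonds: the both-tight solution has a negative serving — not a feasible corner.
hummus + broccoli with both tight: 0.7931 servings and 2.289 servings → $2.53.
hummus + almonds: the both-tight solution has a negative serving — not a feasible corner.
broccoli + almonds with both tight: 1.106 servings and 1.704 servings → $2.93.
Cheapest feasible corner: $2.53.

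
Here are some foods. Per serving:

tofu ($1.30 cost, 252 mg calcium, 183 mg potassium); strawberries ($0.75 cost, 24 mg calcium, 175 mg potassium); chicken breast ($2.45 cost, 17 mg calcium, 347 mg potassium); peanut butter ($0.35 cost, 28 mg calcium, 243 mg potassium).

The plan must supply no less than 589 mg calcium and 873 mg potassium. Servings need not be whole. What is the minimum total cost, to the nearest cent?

$3.45

tofu only: max(589/252, 873/183) = 4.77 servings → $6.20.
strawberries only: max(589/24, 873/175) = 24.54 servings → $18.41.
chicken breast only: max(589/17, 873/347) = 34.65 servings → $84.89.
peanut butter only: max(589/28, 873/243) = 21.04 servings → $7.36.
tofu + strawberries with both tight: 2.068 servings and 2.826 servings → $4.81.
tofu + chicken breast with both tight: 2.248 servings and 1.331 servings → $6.18.
tofu + peanut butter with both tight: 2.115 servings and 2 servings → $3.45.
strawberries + chicken breast: intersection lies outside the first quadrant.
strawberries + peanut butter: the both-tight solution has a negative serving — not a feasible corner.
chicken breast + peanut butter with both targets exact would need a negative amount; discard.
So the least-cost plan costs $3.45.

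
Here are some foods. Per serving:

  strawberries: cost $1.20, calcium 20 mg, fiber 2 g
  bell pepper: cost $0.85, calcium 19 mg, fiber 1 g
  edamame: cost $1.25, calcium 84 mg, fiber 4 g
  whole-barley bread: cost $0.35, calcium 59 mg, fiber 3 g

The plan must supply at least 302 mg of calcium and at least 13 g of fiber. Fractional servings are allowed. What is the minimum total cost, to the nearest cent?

This is a tiny linear program; its minimum lies at a vertex of the feasible set. List the vertices and price them.
strawberries only: max(302/20, 13/2) = 15.1 servings → $18.12.
bell pepper only: max(302/19, 13/1) = 15.89 servings → $13.51.
edamame only: max(302/84, 13/4) = 3.595 servings → $4.49.
whole-barley bread only: max(302/59, 13/3) = 5.119 servings → $1.79.
strawberries + bell pepper with both targets exact would need a negative amount; discard.
strawberries + edamame: the both-tight solution has a negative serving — not a feasible corner.
strawberries + whole-barley bread: the both-tight solution has a negative serving — not a feasible corner.
bell pepper + edamame with both targets exact would need a negative amount; discard.
bell pepper + whole-barley bread with both targets exact would need a negative amount; discard.
edamame + whole-barley bread: intersection lies outside the first quadrant.
The minimum over all feasible corners is $1.79.

$1.79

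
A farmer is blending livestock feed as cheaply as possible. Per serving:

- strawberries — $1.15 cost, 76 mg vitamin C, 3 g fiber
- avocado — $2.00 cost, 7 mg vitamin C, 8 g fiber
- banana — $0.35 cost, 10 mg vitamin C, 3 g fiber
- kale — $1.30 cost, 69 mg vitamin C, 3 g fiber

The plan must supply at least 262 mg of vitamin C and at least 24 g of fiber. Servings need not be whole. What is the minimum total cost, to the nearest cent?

At the optimum either one food covers both requirements or two foods hit both targets exactly; no other combination can be cheaper.
strawberries only: max(262/76, 24/3) = 8 servings → $9.20.
avocado only: max(262/7, 24/8) = 37.43 servings → $74.86.
banana only: max(262/10, 24/3) = 26.2 servings → $9.17.
kale only: max(262/69, 24/3) = 8 servings → $10.40.
strawberries + avocado with both tight: 3.284 servings and 1.768 servings → $7.31.
strawberries + banana with both tight: 2.758 servings and 5.242 servings → $5.01.
strawberries + kale: intersection lies outside the first quadrant.
avocado + banana with both targets exact would need a negative amount; discard.
avocado + kale with both tight: 1.638 servings and 3.631 servings → $8.00.
banana + kale with both tight: 4.915 servings and 3.085 servings → $5.73.
Cheapest feasible corner: $5.01.

$5.01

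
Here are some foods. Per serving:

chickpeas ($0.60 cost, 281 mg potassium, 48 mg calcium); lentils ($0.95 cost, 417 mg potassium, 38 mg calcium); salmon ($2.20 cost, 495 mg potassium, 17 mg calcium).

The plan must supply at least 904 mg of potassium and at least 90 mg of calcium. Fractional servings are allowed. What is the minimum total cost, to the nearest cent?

The cheapest plan sits at a corner of the feasible region — with two constraints it uses at most two foods.
chickpeas only: max(904/281, 90/48) = 3.217 servings → $1.93.
lentils only: max(904/417, 90/38) = 2.368 servings → $2.25.
salmon only: max(904/495, 90/17) = 5.294 servings → $11.65.
chickpeas + lentils with both tight: 0.3403 servings and 1.939 servings → $2.05.
chickpeas + salmon with both tight: 1.537 servings and 0.9536 servings → $3.02.
lentils + salmon with both targets exact would need a negative amount; discard.
Cheapest feasible corner: $1.93.

$1.93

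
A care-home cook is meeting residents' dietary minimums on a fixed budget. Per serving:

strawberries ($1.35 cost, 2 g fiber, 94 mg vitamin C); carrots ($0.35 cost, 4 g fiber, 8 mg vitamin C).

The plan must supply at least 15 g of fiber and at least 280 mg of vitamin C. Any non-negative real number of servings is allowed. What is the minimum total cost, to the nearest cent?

$4.58

Minimising a linear cost over {fiber ≥ 15, vitamin C ≥ 280, servings ≥ 0} — the optimum is at a vertex, using one or two foods.
strawberries only: max(15/2, 280/94) = 7.5 servings → $10.12.
carrots only: max(15/4, 280/8) = 35 servings → $12.25.
strawberries + carrots with both tight: 2.778 servings and 2.361 servings → $4.58.
So the least-cost plan costs $4.58.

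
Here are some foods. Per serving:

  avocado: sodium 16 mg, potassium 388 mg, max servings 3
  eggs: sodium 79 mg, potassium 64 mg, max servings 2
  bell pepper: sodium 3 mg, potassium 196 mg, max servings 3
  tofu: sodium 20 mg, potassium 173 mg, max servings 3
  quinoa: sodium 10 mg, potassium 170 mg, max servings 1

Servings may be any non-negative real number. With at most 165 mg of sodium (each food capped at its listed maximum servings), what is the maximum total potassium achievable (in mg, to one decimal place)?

2471.8 mg

Potassium per mg sodium: bell pepper 65.33, avocado 24.25, quinoa 17, tofu 8.65, eggs 0.8101.
Take 3 servings of bell pepper: uses 9 mg sodium, +588.0 mg potassium (running total 588.0 mg).
Take 3 servings of avocado: uses 48 mg sodium, +1164.0 mg potassium (running total 1752.0 mg).
Take 1 serving of quinoa: uses 10 mg sodium, +170.0 mg potassium (running total 1922.0 mg).
Take 3 servings of tofu: uses 60 mg sodium, +519.0 mg potassium (running total 2441.0 mg).
Take 0.481 servings of eggs: uses 38 mg sodium, +30.8 mg potassium (running total 2471.8 mg).
Filling greedily by potassium-per-mg sodium is optimal for one linear limit, giving 2471.8 mg.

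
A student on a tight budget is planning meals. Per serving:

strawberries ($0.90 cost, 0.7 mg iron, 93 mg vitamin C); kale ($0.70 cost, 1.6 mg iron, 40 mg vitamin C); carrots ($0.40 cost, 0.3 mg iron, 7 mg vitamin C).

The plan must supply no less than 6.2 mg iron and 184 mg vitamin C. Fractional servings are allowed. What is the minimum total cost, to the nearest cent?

$2.94

For a min-cost LP with two ≥-constraints, a basic feasible solution has at most two positive variables.
strawberries only: max(6.2/0.7, 184/93) = 8.857 servings → $7.97.
kale only: max(6.2/1.6, 184/40) = 4.6 servings → $3.22.
carrots only: max(6.2/0.3, 184/7) = 26.29 servings → $10.51.
strawberries + kale with both tight: 0.3841 servings and 3.707 servings → $2.94.
strawberries + carrots with both tight: 0.513 servings and 19.47 servings → $8.25.
kale + carrots with both targets exact would need a negative amount; discard.
The minimum over all feasible corners is $2.94.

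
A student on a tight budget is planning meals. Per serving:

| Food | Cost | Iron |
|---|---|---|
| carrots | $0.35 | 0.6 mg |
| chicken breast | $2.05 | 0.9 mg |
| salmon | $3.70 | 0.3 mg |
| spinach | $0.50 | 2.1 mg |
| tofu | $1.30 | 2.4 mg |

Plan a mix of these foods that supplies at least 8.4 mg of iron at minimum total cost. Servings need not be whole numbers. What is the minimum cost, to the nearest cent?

$2.00

Cost per mg of iron: spinach $0.2381, tofu $0.5417, carrots $0.5833, chicken breast $2.2778, salmon $12.3333.
With no serving limits, use only spinach: 8.4 mg / 2.1 mg = 4 servings × $0.50 = $2.00.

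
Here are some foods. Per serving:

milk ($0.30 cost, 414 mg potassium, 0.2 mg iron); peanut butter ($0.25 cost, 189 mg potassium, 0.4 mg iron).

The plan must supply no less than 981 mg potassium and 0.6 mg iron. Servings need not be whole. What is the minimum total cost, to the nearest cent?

Two binding constraints pin down two serving amounts, so the optimal mix uses at most two foods. The candidates are each food alone (scaled to the tighter of potassium/iron) and each pair with both constraints tight.
milk only: max(981/414, 0.6/0.2) = 3 servings → $0.90.
peanut butter only: max(981/189, 0.6/0.4) = 5.19 servings → $1.30.
milk + peanut butter with both tight: 2.183 servings and 0.4085 servings → $0.76.
Cheapest feasible corner: $0.76.

$0.76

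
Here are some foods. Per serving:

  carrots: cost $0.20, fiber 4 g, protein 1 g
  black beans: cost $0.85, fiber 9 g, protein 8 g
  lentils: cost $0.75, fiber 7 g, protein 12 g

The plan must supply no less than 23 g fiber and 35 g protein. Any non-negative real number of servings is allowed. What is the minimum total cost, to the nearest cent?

$2.29

Check every corner: each single food scaled to meet both minima, and each pair solved so both constraints bind.
carrots only: max(23/4, 35/1) = 35 servings → $7.00.
black beans only: max(23/9, 35/8) = 4.375 servings → $3.72.
lentils only: max(23/7, 35/12) = 3.286 servings → $2.46.
carrots + black beans: intersection lies outside the first quadrant.
carrots + lentils with both tight: 0.7561 servings and 2.854 servings → $2.29.
black beans + lentils with both tight: 0.5962 servings and 2.519 servings → $2.40.
So the least-cost plan costs $2.29.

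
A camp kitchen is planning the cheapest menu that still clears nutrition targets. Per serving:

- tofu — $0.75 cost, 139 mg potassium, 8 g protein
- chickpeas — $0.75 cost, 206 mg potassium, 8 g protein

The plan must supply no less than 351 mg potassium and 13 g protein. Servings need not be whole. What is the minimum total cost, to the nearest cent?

Two binding constraints pin down two serving amounts, so the optimal mix uses at most two foods. The candidates are each food alone (scaled to the tighter of potassium/protein) and each pair with both constraints tight.
tofu only: max(351/139, 13/8) = 2.525 servings → $1.89.
chickpeas only: max(351/206, 13/8) = 1.704 servings → $1.28.
tofu + chickpeas with both targets exact would need a negative amount; discard.
So the least-cost plan costs $1.28.

$1.28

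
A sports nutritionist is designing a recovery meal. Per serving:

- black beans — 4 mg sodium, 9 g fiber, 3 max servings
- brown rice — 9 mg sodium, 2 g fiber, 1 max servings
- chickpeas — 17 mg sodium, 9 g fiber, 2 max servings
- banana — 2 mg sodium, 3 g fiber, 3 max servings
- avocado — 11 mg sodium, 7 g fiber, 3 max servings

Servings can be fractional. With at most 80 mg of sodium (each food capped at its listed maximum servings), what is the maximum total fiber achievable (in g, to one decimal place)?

Fiber per mg sodium: black beans 2.25, banana 1.5, avocado 0.6364, chickpeas 0.5294, brown rice 0.2222.
Take 3 servings of black beans: uses 12 mg sodium, +27.0 g fiber (running total 27.0 g).
Take 3 servings of banana: uses 6 mg sodium, +9.0 g fiber (running total 36.0 g).
Take 3 servings of avocado: uses 33 mg sodium, +21.0 g fiber (running total 57.0 g).
Take 1.706 servings of chickpeas: uses 29 mg sodium, +15.4 g fiber (running total 72.4 g).
Greedy by best ratio exhausts the sodium allowance optimally: 72.4 g.

72.4 g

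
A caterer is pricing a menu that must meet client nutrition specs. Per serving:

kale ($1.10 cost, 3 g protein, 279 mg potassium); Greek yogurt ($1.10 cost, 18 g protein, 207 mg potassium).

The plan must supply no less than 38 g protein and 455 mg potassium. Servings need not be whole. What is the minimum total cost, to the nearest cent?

$2.39

Check every corner: each single food scaled to meet both minima, and each pair solved so both constraints bind.
kale only: max(38/3, 455/279) = 12.67 servings → $13.93.
Greek yogurt only: max(38/18, 455/207) = 2.198 servings → $2.42.
kale + Greek yogurt with both tight: 0.07362 servings and 2.099 servings → $2.39.
Cheapest feasible corner: $2.39.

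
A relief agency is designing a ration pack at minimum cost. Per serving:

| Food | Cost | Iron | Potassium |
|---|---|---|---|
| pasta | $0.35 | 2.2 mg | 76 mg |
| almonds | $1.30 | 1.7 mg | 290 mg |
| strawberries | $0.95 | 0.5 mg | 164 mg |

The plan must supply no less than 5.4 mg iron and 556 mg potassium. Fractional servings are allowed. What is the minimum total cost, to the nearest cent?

At the optimum either one food covers both requirements or two foods hit both targets exactly; no other combination can be cheaper.
pasta only: max(5.4/2.2, 556/76) = 7.316 servings → $2.56.
almonds only: max(5.4/1.7, 556/290) = 3.176 servings → $4.13.
strawberries only: max(5.4/0.5, 556/164) = 10.8 servings → $10.26.
pasta + almonds with both tight: 1.22 servings and 1.597 servings → $2.50.
pasta + strawberries with both tight: 1.882 servings and 2.518 servings → $3.05.
almonds + strawberries: the both-tight solution has a negative serving — not a feasible corner.
So the least-cost plan costs $2.50.

$2.50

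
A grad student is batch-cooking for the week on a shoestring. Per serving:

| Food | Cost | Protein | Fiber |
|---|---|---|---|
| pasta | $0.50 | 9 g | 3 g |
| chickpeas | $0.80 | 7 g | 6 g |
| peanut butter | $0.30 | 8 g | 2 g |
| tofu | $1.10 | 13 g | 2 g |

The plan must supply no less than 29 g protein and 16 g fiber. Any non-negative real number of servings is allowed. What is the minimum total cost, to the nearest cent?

pasta only: max(29/9, 16/3) = 5.333 servings → $2.67.
chickpeas only: max(29/7, 16/6) = 4.143 servings → $3.31.
peanut butter only: max(29/8, 16/2) = 8 servings → $2.40.
tofu only: max(29/13, 16/2) = 8 servings → $8.80.
pasta + chickpeas with both tight: 1.879 servings and 1.727 servings → $2.32.
pasta + peanut butter with both targets exact would need a negative amount; discard.
pasta + tofu: intersection lies outside the first quadrant.
chickpeas + peanut butter with both tight: 2.059 servings and 1.824 servings → $2.19.
chickpeas + tofu with both tight: 2.344 servings and 0.9688 servings → $2.94.
peanut butter + tofu with both targets exact would need a negative amount; discard.
The minimum over all feasible corners is $2.19.

$2.19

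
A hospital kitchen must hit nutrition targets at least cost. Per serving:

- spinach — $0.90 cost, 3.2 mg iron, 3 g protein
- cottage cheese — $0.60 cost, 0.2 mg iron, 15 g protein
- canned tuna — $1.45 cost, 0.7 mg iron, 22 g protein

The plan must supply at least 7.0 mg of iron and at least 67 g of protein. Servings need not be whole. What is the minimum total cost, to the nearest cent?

$4.19

Minimising a linear cost over {iron ≥ 7.0, protein ≥ 67, servings ≥ 0} — the optimum is at a vertex, using one or two foods.
spinach only: max(7.0/3.2, 67/3) = 22.33 servings → $20.10.
cottage cheese only: max(7.0/0.2, 67/15) = 35 servings → $21.00.
canned tuna only: max(7.0/0.7, 67/22) = 10 servings → $14.50.
spinach + cottage cheese with both tight: 1.932 servings and 4.08 servings → $4.19.
spinach + canned tuna with both tight: 1.568 servings and 2.832 servings → $5.52.
cottage cheese + canned tuna: the both-tight solution has a negative serving — not a feasible corner.
The minimum over all feasible corners is $4.19.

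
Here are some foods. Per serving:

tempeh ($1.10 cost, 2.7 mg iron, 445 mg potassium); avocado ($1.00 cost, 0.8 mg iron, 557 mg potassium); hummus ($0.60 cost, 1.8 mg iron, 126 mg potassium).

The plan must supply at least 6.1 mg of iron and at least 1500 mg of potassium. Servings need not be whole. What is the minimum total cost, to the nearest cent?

$3.27

Two binding constraints pin down two serving amounts, so the optimal mix uses at most two foods. The candidates are each food alone (scaled to the tighter of iron/potassium) and each pair with both constraints tight.
tempeh only: max(6.1/2.7, 1500/445) = 3.371 servings → $3.71.
avocado only: max(6.1/0.8, 1500/557) = 7.625 servings → $7.62.
hummus only: max(6.1/1.8, 1500/126) = 11.9 servings → $7.14.
tempeh + avocado with both tight: 1.915 servings and 1.163 servings → $3.27.
tempeh + hummus with both targets exact would need a negative amount; discard.
avocado + hummus with both tight: 2.142 servings and 2.437 servings → $3.60.
The minimum over all feasible corners is $3.27.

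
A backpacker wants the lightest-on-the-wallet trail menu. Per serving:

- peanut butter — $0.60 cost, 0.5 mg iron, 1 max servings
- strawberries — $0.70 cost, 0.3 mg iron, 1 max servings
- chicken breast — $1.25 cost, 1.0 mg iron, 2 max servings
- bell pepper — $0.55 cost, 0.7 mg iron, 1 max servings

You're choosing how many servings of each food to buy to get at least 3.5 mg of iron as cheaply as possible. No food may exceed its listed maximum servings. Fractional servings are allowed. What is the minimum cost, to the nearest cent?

$4.35

Cost per mg of iron: bell pepper $0.7857, peanut butter $1.2000, chicken breast $1.2500, strawberries $2.3333.
Take 1 serving of bell pepper: +0.7 mg iron for $0.55 (total $0.55, still need 2.8 mg).
Take 1 serving of peanut butter: +0.5 mg iron for $0.60 (total $1.15, still need 2.3 mg).
Take 2 servings of chicken breast: +2.0 mg iron for $2.50 (total $3.65, still need 0.3 mg).
Take 1 serving of strawberries: +0.3 mg iron for $0.70 (total $4.35, still need 0.0 mg).
Filling from the cheapest source first is optimal under one linear minimum: $4.35.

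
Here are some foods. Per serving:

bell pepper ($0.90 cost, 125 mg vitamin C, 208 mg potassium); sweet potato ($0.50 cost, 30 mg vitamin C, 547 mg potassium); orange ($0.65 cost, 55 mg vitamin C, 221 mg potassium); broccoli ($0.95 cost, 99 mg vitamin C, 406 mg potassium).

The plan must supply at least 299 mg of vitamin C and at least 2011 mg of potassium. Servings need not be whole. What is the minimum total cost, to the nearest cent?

$3.02

Minimising a linear cost over {vitamin C ≥ 299, potassium ≥ 2011, servings ≥ 0} — the optimum is at a vertex, using one or two foods.
bell pepper only: max(299/125, 2011/208) = 9.668 servings → $8.70.
sweet potato only: max(299/30, 2011/547) = 9.967 servings → $4.98.
orange only: max(299/55, 2011/221) = 9.1 servings → $5.91.
broccoli only: max(299/99, 2011/406) = 4.953 servings → $4.71.
bell pepper + sweet potato with both tight: 1.661 servings and 3.045 servings → $3.02.
bell pepper + orange with both targets exact would need a negative amount; discard.
bell pepper + broccoli with both targets exact would need a negative amount; discard.
sweet potato + orange with both tight: 1.898 servings and 4.401 servings → $3.81.
sweet potato + broccoli with both tight: 1.851 servings and 2.459 servings → $3.26.
orange + broccoli with both targets exact would need a negative amount; discard.
Cheapest feasible corner: $3.02.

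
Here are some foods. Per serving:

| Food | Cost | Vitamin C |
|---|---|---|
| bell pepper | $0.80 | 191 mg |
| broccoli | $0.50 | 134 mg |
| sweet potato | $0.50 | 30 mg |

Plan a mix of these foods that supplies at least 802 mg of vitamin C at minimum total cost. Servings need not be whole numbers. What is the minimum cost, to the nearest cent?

Cost per mg of vitamin C: broccoli $0.0037, bell pepper $0.0042, sweet potato $0.0167.
With no serving limits, use only broccoli: 802 mg / 134 mg = 5.985 servings × $0.50 = $2.99.

$2.99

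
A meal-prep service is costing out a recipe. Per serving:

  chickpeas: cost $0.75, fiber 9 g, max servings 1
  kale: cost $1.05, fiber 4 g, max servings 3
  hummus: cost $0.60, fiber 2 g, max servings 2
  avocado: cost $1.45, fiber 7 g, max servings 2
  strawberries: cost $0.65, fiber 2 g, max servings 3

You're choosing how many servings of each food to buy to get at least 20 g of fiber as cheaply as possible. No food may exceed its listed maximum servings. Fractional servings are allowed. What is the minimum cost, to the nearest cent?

$3.03

Cost per g of fiber: chickpeas $0.0833, avocado $0.2071, kale $0.2625, hummus $0.3000, strawberries $0.3250.
Take 1 serving of chickpeas: +9.0 g fiber for $0.75 (total $0.75, still need 11.0 g).
Take 1.571 servings of avocado: +11.0 g fiber for $2.28 (total $3.03, still need 0.0 g).
Filling from the cheapest source first is optimal under one linear minimum: $3.03.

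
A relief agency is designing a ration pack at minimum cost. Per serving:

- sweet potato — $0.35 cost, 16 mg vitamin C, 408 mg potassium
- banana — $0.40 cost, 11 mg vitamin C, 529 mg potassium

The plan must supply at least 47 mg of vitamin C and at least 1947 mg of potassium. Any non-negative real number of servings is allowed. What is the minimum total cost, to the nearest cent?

At the optimum either one food covers both requirements or two foods hit both targets exactly; no other combination can be cheaper.
sweet potato only: max(47/16, 1947/408) = 4.772 servings → $1.67.
banana only: max(47/11, 1947/529) = 4.273 servings → $1.71.
sweet potato + banana with both tight: 0.8667 servings and 3.012 servings → $1.51.
So the least-cost plan costs $1.51.

$1.51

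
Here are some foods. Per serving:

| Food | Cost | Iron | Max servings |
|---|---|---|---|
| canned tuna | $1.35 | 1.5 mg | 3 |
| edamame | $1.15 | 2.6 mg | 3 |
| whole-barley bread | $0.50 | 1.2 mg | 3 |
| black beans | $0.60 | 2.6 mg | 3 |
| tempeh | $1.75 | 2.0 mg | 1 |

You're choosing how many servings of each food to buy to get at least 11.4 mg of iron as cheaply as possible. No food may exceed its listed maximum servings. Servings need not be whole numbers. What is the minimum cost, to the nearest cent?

$3.30

Cost per mg of iron: black beans $0.2308, whole-barley bread $0.4167, edamame $0.4423, tempeh $0.8750, canned tuna $0.9000.
Take 3 servings of black beans: +7.8 mg iron for $1.80 (total $1.80, still need 3.6 mg).
Take 3 servings of whole-barley bread: +3.6 mg iron for $1.50 (total $3.30, still need 0.0 mg).
Filling from the cheapest source first is optimal under one linear minimum: $3.30.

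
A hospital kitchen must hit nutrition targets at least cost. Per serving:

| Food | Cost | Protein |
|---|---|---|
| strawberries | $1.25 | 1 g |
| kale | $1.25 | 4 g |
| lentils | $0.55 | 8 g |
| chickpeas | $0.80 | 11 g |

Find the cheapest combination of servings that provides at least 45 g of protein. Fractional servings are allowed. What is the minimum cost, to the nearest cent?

Cost per g of protein: lentils $0.0688, chickpeas $0.0727, kale $0.3125, strawberries $1.2500.
With no serving limits, use only lentils: 45 g / 8 g = 5.625 servings × $0.55 = $3.09.

$3.09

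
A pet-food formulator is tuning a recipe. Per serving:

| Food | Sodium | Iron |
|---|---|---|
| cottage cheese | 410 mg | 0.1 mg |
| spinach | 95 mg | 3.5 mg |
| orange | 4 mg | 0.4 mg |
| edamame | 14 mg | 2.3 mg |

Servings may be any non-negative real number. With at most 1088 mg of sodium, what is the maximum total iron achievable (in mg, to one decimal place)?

Iron per mg sodium: edamame 0.1643, orange 0.1, spinach 0.03684, cottage cheese 0.0002439.
With no serving limits, spend the whole sodium allowance on edamame: 1088 mg / 14 mg × 2.3 mg = 178.7 mg.

178.7 mg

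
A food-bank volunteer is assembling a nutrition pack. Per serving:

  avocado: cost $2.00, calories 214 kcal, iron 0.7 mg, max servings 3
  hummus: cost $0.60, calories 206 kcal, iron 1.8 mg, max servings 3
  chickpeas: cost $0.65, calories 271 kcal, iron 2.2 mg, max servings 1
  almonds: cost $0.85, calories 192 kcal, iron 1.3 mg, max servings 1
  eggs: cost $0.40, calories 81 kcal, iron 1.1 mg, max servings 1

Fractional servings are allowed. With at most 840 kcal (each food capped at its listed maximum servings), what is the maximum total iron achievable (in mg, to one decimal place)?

Iron per kcal: eggs 0.01358, hummus 0.008738, chickpeas 0.008118, almonds 0.006771, avocado 0.003271.
Take 1 serving of eggs: uses 81 kcal, +1.1 mg iron (running total 1.1 mg).
Take 3 servings of hummus: uses 618 kcal, +5.4 mg iron (running total 6.5 mg).
Take 0.5203 servings of chickpeas: uses 141 kcal, +1.1 mg iron (running total 7.6 mg).
Greedy by best ratio exhausts the calories allowance optimally: 7.6 mg.

7.6 mg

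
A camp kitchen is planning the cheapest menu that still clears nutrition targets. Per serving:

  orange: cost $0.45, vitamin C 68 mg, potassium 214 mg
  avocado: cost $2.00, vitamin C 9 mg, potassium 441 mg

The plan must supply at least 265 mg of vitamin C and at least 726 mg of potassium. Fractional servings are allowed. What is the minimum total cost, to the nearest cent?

$1.75

Check every corner: each single food scaled to meet both minima, and each pair solved so both constraints bind.
orange only: max(265/68, 726/214) = 3.897 servings → $1.75.
avocado only: max(265/9, 726/441) = 29.44 servings → $58.89.
orange + avocado: the both-tight solution has a negative serving — not a feasible corner.
The minimum over all feasible corners is $1.75.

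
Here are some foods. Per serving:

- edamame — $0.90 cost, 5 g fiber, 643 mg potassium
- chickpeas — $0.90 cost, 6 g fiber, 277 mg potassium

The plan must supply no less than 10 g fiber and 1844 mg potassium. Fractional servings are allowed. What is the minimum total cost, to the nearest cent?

$2.58

edamame only: max(10/5, 1844/643) = 2.868 servings → $2.58.
chickpeas only: max(10/6, 1844/277) = 6.657 servings → $5.99.
edamame + chickpeas with both targets exact would need a negative amount; discard.
So the least-cost plan costs $2.58.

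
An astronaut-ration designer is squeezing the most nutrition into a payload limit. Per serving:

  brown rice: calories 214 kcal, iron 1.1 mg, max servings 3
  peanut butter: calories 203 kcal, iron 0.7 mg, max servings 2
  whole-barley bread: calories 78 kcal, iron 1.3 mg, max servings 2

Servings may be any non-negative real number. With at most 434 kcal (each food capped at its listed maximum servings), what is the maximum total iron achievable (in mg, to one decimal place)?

4.0 mg

Iron per kcal: whole-barley bread 0.01667, brown rice 0.00514, peanut butter 0.003448.
Take 2 servings of whole-barley bread: uses 156 kcal, +2.6 mg iron (running total 2.6 mg).
Take 1.299 servings of brown rice: uses 278 kcal, +1.4 mg iron (running total 4.0 mg).
Greedy by best ratio exhausts the calories allowance optimally: 4.0 mg.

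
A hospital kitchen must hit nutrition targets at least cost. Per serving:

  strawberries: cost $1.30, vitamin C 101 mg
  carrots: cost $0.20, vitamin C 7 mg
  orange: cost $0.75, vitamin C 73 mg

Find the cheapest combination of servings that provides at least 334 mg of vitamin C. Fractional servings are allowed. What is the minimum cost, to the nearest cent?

Cost per mg of vitamin C: orange $0.0103, strawberries $0.0129, carrots $0.0286.
With no serving limits, use only orange: 334 mg / 73 mg = 4.575 servings × $0.75 = $3.43.

$3.43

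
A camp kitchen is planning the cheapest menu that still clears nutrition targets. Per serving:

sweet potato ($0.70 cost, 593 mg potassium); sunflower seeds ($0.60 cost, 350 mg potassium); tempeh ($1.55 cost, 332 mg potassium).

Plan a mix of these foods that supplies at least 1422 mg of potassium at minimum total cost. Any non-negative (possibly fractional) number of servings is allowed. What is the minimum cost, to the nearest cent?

Cost per mg of potassium: sweet potato $0.0012, sunflower seeds $0.0017, tempeh $0.0047.
With no serving limits, use only sweet potato: 1422 mg / 593 mg = 2.398 servings × $0.70 = $1.68.

$1.68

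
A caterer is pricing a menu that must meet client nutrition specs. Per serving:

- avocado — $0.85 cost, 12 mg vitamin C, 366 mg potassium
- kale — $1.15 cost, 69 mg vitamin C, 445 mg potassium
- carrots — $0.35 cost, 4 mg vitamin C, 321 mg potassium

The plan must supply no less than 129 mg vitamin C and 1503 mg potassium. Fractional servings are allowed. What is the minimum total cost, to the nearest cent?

The cheapest plan sits at a corner of the feasible region — with two constraints it uses at most two foods.
avocado only: max(129/12, 1503/366) = 10.75 servings → $9.14.
kale only: max(129/69, 1503/445) = 3.378 servings → $3.88.
carrots only: max(129/4, 1503/321) = 32.25 servings → $11.29.
avocado + kale with both tight: 2.325 servings and 1.465 servings → $3.66.
avocado + carrots: intersection lies outside the first quadrant.
kale + carrots with both tight: 1.738 servings and 2.273 servings → $2.79.
So the least-cost plan costs $2.79.

$2.79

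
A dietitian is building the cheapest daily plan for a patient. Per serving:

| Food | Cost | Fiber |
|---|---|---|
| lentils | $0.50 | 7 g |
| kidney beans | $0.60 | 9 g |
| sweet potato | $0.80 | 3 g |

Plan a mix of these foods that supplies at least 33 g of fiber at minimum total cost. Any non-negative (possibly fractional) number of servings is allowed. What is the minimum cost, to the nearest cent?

$2.20

Cost per g of fiber: kidney beans $0.0667, lentils $0.0714, sweet potato $0.2667.
With no serving limits, use only kidney beans: 33 g / 9 g = 3.667 servings × $0.60 = $2.20.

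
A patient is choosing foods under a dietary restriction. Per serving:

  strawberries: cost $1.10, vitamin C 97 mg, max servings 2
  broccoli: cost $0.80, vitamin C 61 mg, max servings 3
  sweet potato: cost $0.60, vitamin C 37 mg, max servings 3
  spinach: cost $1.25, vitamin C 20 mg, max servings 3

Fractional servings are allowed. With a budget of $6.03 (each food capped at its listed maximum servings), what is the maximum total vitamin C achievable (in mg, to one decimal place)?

465.2 mg

Vitamin C per dollar: strawberries 88.18, broccoli 76.25, sweet potato 61.67, spinach 16.
Take 2 servings of strawberries: spends $2.20, +194.0 mg vitamin C (running total 194.0 mg).
Take 3 servings of broccoli: spends $2.40, +183.0 mg vitamin C (running total 377.0 mg).
Take 2.383 servings of sweet potato: spends $1.43, +88.2 mg vitamin C (running total 465.2 mg).
Greedy by best ratio exhausts the cost allowance optimally: 465.2 mg.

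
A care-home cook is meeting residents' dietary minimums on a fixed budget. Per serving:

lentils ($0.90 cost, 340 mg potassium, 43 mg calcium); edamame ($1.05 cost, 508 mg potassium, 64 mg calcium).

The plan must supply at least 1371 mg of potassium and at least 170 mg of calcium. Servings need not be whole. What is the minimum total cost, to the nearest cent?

A basic optimal solution has at most two foods positive. Try each food alone and each pair with both targets met exactly.
lentils only: max(1371/340, 170/43) = 4.032 servings → $3.63.
edamame only: max(1371/508, 170/64) = 2.699 servings → $2.83.
lentils + edamame: intersection lies outside the first quadrant.
Cheapest feasible corner: $2.83.

$2.83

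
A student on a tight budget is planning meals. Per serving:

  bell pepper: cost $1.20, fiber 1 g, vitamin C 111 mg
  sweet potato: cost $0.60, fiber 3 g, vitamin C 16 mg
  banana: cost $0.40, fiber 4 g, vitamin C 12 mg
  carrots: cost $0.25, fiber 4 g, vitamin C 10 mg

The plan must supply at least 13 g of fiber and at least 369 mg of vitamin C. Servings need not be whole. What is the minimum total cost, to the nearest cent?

A basic optimal solution has at most two foods positive. Try each food alone and each pair with both targets met exactly.
bell pepper only: max(13/1, 369/111) = 13 servings → $15.60.
sweet potato only: max(13/3, 369/16) = 23.06 servings → $13.84.
banana only: max(13/4, 369/12) = 30.75 servings → $12.30.
carrots only: max(13/4, 369/10) = 36.9 servings → $9.22.
bell pepper + sweet potato with both tight: 2.836 servings and 3.388 servings → $5.44.
bell pepper + banana with both tight: 3.056 servings and 2.486 servings → $4.66.
bell pepper + carrots with both tight: 3.101 servings and 2.475 servings → $4.34.
sweet potato + banana with both targets exact would need a negative amount; discard.
sweet potato + carrots: the both-tight solution has a negative serving — not a feasible corner.
banana + carrots: intersection lies outside the first quadrant.
Cheapest feasible corner: $4.34.

$4.34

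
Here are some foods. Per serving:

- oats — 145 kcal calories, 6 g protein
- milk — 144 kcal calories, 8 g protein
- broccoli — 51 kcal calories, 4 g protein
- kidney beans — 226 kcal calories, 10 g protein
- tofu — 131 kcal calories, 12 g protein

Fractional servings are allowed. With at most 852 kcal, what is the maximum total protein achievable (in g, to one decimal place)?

78.0 g

Protein per kcal: tofu 0.0916, broccoli 0.07843, milk 0.05556, kidney beans 0.04425, oats 0.04138.
With no serving limits, spend the whole calories allowance on tofu: 852 kcal / 131 kcal × 12 g = 78.0 g.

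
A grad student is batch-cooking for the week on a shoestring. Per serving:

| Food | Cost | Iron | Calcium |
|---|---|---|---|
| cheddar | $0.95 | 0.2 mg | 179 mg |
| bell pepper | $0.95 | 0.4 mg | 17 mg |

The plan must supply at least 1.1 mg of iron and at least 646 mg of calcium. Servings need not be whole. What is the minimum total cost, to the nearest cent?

$4.28

The cheapest plan sits at a corner of the feasible region — with two constraints it uses at most two foods.
cheddar only: max(1.1/0.2, 646/179) = 5.5 servings → $5.22.
bell pepper only: max(1.1/0.4, 646/17) = 38 servings → $36.10.
cheddar + bell pepper with both tight: 3.515 servings and 0.9927 servings → $4.28.
So the least-cost plan costs $4.28.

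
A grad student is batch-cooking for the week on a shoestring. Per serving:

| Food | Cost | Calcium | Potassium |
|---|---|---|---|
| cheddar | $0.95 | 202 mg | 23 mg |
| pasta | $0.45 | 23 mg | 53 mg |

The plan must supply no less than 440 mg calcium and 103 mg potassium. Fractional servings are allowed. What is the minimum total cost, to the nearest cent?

Compare the cost at each extreme point of the feasible region.
cheddar only: max(440/202, 103/23) = 4.478 servings → $4.25.
pasta only: max(440/23, 103/53) = 19.13 servings → $8.61.
cheddar + pasta with both tight: 2.059 servings and 1.05 servings → $2.43.
The minimum over all feasible corners is $2.43.

$2.43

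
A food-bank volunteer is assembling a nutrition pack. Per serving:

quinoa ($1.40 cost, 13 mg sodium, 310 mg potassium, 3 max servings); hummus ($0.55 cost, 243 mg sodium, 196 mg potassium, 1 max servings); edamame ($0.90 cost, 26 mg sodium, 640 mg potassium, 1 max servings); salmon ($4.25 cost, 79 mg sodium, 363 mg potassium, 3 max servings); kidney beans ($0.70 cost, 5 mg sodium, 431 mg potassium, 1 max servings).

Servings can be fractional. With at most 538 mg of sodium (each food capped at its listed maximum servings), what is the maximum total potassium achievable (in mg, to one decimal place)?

Potassium per mg sodium: kidney beans 86.2, edamame 24.62, quinoa 23.85, salmon 4.595, hummus 0.8066.
Take 1 serving of kidney beans: uses 5 mg sodium, +431.0 mg potassium (running total 431.0 mg).
Take 1 serving of edamame: uses 26 mg sodium, +640.0 mg potassium (running total 1071.0 mg).
Take 3 servings of quinoa: uses 39 mg sodium, +930.0 mg potassium (running total 2001.0 mg).
Take 3 servings of salmon: uses 237 mg sodium, +1089.0 mg potassium (running total 3090.0 mg).
Take 0.9506 servings of hummus: uses 231 mg sodium, +186.3 mg potassium (running total 3276.3 mg).
Greedy by best ratio exhausts the sodium allowance optimally: 3276.3 mg.

3276.3 mg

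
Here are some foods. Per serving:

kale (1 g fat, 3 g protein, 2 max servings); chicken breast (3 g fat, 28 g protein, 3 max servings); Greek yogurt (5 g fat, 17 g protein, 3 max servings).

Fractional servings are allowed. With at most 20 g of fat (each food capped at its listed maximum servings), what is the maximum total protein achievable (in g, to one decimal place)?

121.4 g

Protein per g fat: chicken breast 9.333, Greek yogurt 3.4, kale 3.
Take 3 servings of chicken breast: uses 9 g fat, +84.0 g protein (running total 84.0 g).
Take 2.2 servings of Greek yogurt: uses 11 g fat, +37.4 g protein (running total 121.4 g).
Filling greedily by protein-per-g fat is optimal for one linear limit, giving 121.4 g.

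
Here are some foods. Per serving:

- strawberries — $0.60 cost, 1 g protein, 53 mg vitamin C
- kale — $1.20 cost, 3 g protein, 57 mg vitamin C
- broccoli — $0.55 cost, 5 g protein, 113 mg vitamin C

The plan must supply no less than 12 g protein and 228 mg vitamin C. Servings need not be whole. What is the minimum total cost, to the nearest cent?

$1.32

strawberries only: max(12/1, 228/53) = 12 servings → $7.20.
kale only: max(12/3, 228/57) = 4 servings → $4.80.
broccoli only: max(12/5, 228/113) = 2.4 servings → $1.32.
strawberries + kale with both tight: 0 servings and 4 servings → $4.80.
strawberries + broccoli: intersection lies outside the first quadrant.
kale + broccoli with both tight: 4 servings and 0 servings → $4.80.
Cheapest feasible corner: $1.32.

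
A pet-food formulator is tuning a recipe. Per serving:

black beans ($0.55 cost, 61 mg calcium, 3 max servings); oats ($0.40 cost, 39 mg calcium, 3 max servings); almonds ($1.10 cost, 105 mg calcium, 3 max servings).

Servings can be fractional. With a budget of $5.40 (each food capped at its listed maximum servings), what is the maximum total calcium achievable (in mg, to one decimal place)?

Calcium per dollar: black beans 110.9, oats 97.5, almonds 95.45.
Take 3 servings of black beans: spends $1.65, +183.0 mg calcium (running total 183.0 mg).
Take 3 servings of oats: spends $1.20, +117.0 mg calcium (running total 300.0 mg).
Take 2.318 servings of almonds: spends $2.55, +243.4 mg calcium (running total 543.4 mg).
Greedy by best ratio exhausts the cost allowance optimally: 543.4 mg.

543.4 mg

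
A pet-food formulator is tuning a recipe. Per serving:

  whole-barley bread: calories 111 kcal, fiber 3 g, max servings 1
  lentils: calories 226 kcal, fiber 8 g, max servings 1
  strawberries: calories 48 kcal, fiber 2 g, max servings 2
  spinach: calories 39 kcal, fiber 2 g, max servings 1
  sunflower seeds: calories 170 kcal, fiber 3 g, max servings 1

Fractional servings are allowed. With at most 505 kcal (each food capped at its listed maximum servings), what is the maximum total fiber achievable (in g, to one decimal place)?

17.6 g

Fiber per kcal: spinach 0.05128, strawberries 0.04167, lentils 0.0354, whole-barley bread 0.02703, sunflower seeds 0.01765.
Take 1 serving of spinach: uses 39 kcal, +2.0 g fiber (running total 2.0 g).
Take 2 servings of strawberries: uses 96 kcal, +4.0 g fiber (running total 6.0 g).
Take 1 serving of lentils: uses 226 kcal, +8.0 g fiber (running total 14.0 g).
Take 1 serving of whole-barley bread: uses 111 kcal, +3.0 g fiber (running total 17.0 g).
Take 0.1941 servings of sunflower seeds: uses 33 kcal, +0.6 g fiber (running total 17.6 g).
Filling greedily by fiber-per-kcal is optimal for one linear limit, giving 17.6 g.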